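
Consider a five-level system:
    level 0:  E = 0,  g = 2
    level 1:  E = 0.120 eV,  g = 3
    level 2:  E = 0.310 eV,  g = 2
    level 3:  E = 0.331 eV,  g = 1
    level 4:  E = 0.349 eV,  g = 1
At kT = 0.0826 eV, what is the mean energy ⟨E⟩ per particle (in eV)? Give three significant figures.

Eᵢ/kT = 0, 1.4528, 3.7530, 4.0073, 4.2252.
Z = Σ gᵢe^(−Eᵢ/kT) = 2·e^(−0) + 3·e^(−1.4528) + 2·e^(−3.7530) + 1·e^(−4.0073) + 1·e^(−4.2252) = 2.0000 + 0.70174 + 0.046895 + 0.018182 + 0.014622 = 2.7814.
⟨E⟩ = Σ Eᵢ gᵢe^(−Eᵢ/kT) / Z = (0·2.0000 + 0.120·0.70174 + 0.310·0.046895 + 0.331·0.018182 + 0.349·0.014622) / 2.7814 = 0.0395 eV.

0.0395 eV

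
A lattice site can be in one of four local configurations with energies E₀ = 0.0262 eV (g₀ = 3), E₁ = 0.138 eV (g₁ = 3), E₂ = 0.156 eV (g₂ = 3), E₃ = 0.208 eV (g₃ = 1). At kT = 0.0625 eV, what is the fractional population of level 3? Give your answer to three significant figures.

Eᵢ/kT = 0.41920, 2.2080, 2.4960, 3.3280.
Z = Σ gᵢe^(−Eᵢ/kT) = 3·e^(−0.41920) + 3·e^(−2.2080) + 3·e^(−2.4960) + 1·e^(−3.3280) = 1.9727 + 0.32976 + 0.24724 + 0.035865 = 2.5856.
P₃ = g₃ e^(−E₃/kT) / Z = 0.035865/2.5856 = 0.0139.

0.0139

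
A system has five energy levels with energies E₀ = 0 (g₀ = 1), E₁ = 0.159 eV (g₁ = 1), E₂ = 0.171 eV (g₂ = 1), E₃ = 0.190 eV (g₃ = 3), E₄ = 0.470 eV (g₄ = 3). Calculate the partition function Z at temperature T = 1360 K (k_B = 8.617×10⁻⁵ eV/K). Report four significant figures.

Z = 2.137

k_BT = 8.617×10⁻⁵ × 1360 K = 0.117191 eV.
Eᵢ/kT = 0, 1.35676, 1.45916, 1.62128, 4.01055.
Z = Σ gᵢe^(−Eᵢ/kT) = 1·e^(−0) + 1·e^(−1.35676) + 1·e^(−1.45916) + 3·e^(−1.62128) + 3·e^(−4.01055) = 1.00000 + 0.257494 + 0.232431 + 0.592937 + 0.0543703 = 2.13723.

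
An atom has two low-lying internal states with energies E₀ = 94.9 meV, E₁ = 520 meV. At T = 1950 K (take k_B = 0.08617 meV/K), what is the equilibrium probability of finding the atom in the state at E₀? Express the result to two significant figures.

0.93

k_BT = 0.08617 × 1950 K = 168.0 meV.
Eᵢ/kT = 0.5649, 3.095.
Z = Σ e^(−Eᵢ/kT) = e^(−0.5649) + e^(−3.095) = 0.5684 + 0.04528 = 0.6137.
P₀ = e^(−E₀/kT) / Z = 0.5684/0.6137 = 0.93.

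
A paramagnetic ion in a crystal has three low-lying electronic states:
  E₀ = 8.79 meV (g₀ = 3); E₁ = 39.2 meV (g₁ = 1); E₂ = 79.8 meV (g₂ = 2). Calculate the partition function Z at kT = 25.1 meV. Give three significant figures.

Z = 2.41

Eᵢ/kT = 0.35020, 1.5618, 3.1793.
Z = Σ gᵢe^(−Eᵢ/kT) = 3·e^(−0.35020) + 1·e^(−1.5618) + 2·e^(−3.1793) = 2.1136 + 0.20976 + 0.083230 = 2.4066.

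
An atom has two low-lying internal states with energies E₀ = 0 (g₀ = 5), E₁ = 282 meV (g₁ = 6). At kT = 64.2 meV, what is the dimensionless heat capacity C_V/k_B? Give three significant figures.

0.278

Eᵢ/kT = 0, 4.3925.
Z = Σ gᵢe^(−Eᵢ/kT) = 5·e^(−0) + 6·e^(−4.3925) = 5.0000 + 0.074219 = 5.0742.
⟨E⟩ = 4.1247 meV, ⟨E²⟩ = 1163.2 meV².
C_V/k_B = (⟨E²⟩ − ⟨E⟩²)/(kT)² = (1163.2 − 17.013)/4121.6 = 0.278.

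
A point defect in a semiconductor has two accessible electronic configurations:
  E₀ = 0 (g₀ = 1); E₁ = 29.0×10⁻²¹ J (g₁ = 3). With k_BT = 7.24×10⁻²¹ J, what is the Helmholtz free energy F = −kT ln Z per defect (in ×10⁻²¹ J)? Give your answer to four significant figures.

-0.3852 ×10⁻²¹ J

Eᵢ/kT = 0, 4.00552.
Z = Σ gᵢe^(−Eᵢ/kT) = 1·e^(−0) + 3·e^(−4.00552) = 1.00000 + 0.0546444 = 1.05464.
F = −kT ln Z = −7.24 × ln(1.05464) = −7.24 × 0.0531995 = -0.3852 ×10⁻²¹ J.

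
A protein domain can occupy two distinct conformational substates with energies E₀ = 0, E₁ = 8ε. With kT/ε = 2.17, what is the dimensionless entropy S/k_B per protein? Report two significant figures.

0.11

Eᵢ/kT = 0, 3.687.
Z = Σ e^(−Eᵢ/kT) = e^(−0) + e^(−3.687) = 1.000 + 0.02505 = 1.025.
⟨E⟩ = Σ EᵢPᵢ = 0.1955 ε.
S/k_B = ln Z + ⟨E⟩/kT = ln(1.025) + 0.1955/2.17 = 0.02469 + 0.09009 = 0.11.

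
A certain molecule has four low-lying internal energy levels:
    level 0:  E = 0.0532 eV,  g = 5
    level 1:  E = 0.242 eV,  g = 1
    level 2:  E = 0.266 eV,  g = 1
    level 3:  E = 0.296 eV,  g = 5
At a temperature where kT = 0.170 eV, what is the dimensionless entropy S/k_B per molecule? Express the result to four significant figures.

Eᵢ/kT = 0.312941, 1.42353, 1.56471, 1.74118.
Z = Σ gᵢe^(−Eᵢ/kT) = 5·e^(−0.312941) + 1·e^(−1.42353) + 1·e^(−1.56471) + 5·e^(−1.74118) = 3.65647 + 0.240862 + 0.209149 + 0.876567 = 4.98305.
⟨E⟩ = Σ EᵢPᵢ = 0.113968 eV.
S/k_B = ln Z + ⟨E⟩/kT = ln(4.98305) + 0.113968/0.170 = 1.60604 + 0.670400 = 2.276.

2.276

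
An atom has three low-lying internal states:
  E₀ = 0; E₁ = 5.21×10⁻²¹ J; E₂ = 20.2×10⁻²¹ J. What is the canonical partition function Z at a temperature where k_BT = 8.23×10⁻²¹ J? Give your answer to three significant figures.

Eᵢ/kT = 0, 0.63305, 2.4544.
Z = Σ e^(−Eᵢ/kT) = e^(−0) + e^(−0.63305) + e^(−2.4544) = 1.0000 + 0.53097 + 0.085915 = 1.6169.

Z = 1.62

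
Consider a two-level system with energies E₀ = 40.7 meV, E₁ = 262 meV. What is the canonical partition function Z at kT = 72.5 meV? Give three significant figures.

Z = 0.597

Eᵢ/kT = 0.56138, 3.6138.
Z = Σ e^(−Eᵢ/kT) = e^(−0.56138) + e^(−3.6138) = 0.57042 + 0.026949 = 0.59737.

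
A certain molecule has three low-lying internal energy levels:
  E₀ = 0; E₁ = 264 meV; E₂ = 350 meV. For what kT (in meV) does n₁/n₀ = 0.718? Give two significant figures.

n₁/n₀ = exp[−(E₁−E₀)/kT] = 0.718.
⇒ (E₁−E₀)/kT = ln(1/0.718) = ln(1.393) = 0.3315.
kT = 264 meV / 0.3315 = 800 meV.

800 meV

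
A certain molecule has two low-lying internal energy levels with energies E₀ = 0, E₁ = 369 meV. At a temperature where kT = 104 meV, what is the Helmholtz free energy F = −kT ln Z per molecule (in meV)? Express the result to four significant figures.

-2.951 meV

Eᵢ/kT = 0, 3.54808.
Z = Σ e^(−Eᵢ/kT) = e^(−0) + e^(−3.54808) = 1.00000 + 0.0287798 = 1.02878.
F = −kT ln Z = −104 × ln(1.02878) = −104 × 0.0283736 = -2.951 meV.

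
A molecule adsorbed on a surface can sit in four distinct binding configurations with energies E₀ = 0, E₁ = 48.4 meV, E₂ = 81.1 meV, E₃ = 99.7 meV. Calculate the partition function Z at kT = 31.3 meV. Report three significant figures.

Z = 1.33

Eᵢ/kT = 0, 1.5463, 2.5911, 3.1853.
Z = Σ e^(−Eᵢ/kT) = e^(−0) + e^(−1.5463) + e^(−2.5911) + e^(−3.1853) = 1.0000 + 0.21303 + 0.074938 + 0.041366 = 1.3293.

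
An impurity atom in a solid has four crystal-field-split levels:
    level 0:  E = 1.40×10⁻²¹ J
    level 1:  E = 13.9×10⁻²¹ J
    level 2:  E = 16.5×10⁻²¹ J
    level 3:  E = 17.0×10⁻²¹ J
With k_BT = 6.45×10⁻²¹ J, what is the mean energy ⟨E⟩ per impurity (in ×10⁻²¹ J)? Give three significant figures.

Eᵢ/kT = 0.21705, 2.1550, 2.5581, 2.6357.
Z = Σ e^(−Eᵢ/kT) = e^(−0.21705) + e^(−2.1550) + e^(−2.5581) + e^(−2.6357) = 0.80489 + 0.11590 + 0.077452 + 0.071669 = 1.0699.
⟨E⟩ = Σ Eᵢ e^(−Eᵢ/kT) / Z = (1.40·0.80489 + 13.9·0.11590 + 16.5·0.077452 + 17.0·0.071669) / 1.0699 = 4.89 ×10⁻²¹ J.

4.89 ×10⁻²¹ J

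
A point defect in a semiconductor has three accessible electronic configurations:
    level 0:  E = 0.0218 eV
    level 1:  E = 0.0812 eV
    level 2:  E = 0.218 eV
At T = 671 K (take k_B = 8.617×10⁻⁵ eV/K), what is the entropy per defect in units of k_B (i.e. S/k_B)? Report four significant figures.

k_BT = 8.617×10⁻⁵ × 671 K = 0.0578201 eV.
Eᵢ/kT = 0.377032, 1.40436, 3.77032.
Z = Σ e^(−Eᵢ/kT) = e^(−0.377032) + e^(−1.40436) + e^(−3.77032) = 0.685894 + 0.245524 + 0.0230447 = 0.954463.
⟨E⟩ = Σ EᵢPᵢ = 0.0418170 eV.
S/k_B = ln Z + ⟨E⟩/kT = ln(0.954463) + 0.0418170/0.0578201 = -0.0466064 + 0.723226 = 0.6766.

0.6766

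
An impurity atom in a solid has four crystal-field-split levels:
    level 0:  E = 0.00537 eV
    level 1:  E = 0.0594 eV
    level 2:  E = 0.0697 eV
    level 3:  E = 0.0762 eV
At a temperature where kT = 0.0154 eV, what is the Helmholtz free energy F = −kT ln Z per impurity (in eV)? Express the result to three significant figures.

0.00454 eV

Eᵢ/kT = 0.34870, 3.8571, 4.5260, 4.9481.
Z = Σ e^(−Eᵢ/kT) = e^(−0.34870) + e^(−3.8571) + e^(−4.5260) + e^(−4.9481) = 0.70560 + 0.021129 + 0.010824 + 0.0070969 = 0.74465.
F = −kT ln Z = −0.0154 × ln(0.74465) = −0.0154 × -0.29484 = 0.00454 eV.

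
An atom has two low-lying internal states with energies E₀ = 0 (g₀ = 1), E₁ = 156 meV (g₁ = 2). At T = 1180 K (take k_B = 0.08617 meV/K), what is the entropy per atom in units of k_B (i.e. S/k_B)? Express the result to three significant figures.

k_BT = 0.08617 × 1180 K = 101.68 meV.
Eᵢ/kT = 0, 1.5342.
Z = Σ gᵢe^(−Eᵢ/kT) = 1·e^(−0) + 2·e^(−1.5342) = 1.0000 + 0.43126 = 1.4313.
⟨E⟩ = Σ EᵢPᵢ = 47.004 meV.
S/k_B = ln Z + ⟨E⟩/kT = ln(1.4313) + 47.004/101.68 = 0.35858 + 0.46227 = 0.821.

0.821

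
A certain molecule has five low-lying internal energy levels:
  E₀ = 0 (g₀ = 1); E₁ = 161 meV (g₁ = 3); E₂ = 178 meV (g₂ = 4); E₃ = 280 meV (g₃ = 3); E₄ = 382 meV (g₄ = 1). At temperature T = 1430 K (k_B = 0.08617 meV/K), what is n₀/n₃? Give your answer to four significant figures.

k_BT = 0.08617 × 1430 K = 123.223 meV.
n₀/n₃ = (g₀/g₃) exp[−(E₀−E₃)/kT] = (1/3) × exp(−(-280 meV)/(123.223 meV)) = (1/3) × exp(2.27230) = 3.234.

3.234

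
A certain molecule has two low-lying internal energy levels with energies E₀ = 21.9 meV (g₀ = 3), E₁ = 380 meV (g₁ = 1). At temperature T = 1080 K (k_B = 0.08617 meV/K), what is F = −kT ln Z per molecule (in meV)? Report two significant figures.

k_BT = 0.08617 × 1080 K = 93.06 meV.
Eᵢ/kT = 0.2353, 4.083.
Z = Σ gᵢe^(−Eᵢ/kT) = 3·e^(−0.2353) + 1·e^(−4.083) = 2.371 + 0.01686 = 2.388.
F = −kT ln Z = −93.06 × ln(2.388) = −93.06 × 0.8705 = -81 meV.

-81 meV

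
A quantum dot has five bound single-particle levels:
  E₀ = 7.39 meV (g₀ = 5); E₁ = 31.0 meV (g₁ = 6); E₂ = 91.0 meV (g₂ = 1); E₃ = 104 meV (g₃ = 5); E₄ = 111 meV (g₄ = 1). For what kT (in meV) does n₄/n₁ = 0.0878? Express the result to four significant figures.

n₄/n₁ = (g₄/g₁) exp[−(E₄−E₁)/kT] = 0.0878.
⇒ (E₄−E₁)/kT = ln((1/6)/0.0878) = ln(1.89825) = 0.640932.
kT = 80.0 meV / 0.640932 = 124.8 meV.

124.8 meV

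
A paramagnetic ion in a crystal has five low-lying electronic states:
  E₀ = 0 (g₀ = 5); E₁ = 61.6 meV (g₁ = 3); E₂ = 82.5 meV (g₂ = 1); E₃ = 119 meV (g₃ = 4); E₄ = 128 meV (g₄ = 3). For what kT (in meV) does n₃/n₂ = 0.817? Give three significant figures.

n₃/n₂ = (g₃/g₂) exp[−(E₃−E₂)/kT] = 0.817.
⇒ (E₃−E₂)/kT = ln((4/1)/0.817) = ln(4.8960) = 1.5884.
kT = 36.5 meV / 1.5884 = 23.0 meV.

23.0 meV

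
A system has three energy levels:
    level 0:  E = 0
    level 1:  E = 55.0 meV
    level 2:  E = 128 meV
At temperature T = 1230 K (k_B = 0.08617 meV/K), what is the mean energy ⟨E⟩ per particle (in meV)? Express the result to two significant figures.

37 meV

k_BT = 0.08617 × 1230 K = 106.0 meV.
Eᵢ/kT = 0, 0.5189, 1.208.
Z = Σ e^(−Eᵢ/kT) = e^(−0) + e^(−0.5189) + e^(−1.208) = 1.000 + 0.5952 + 0.2988 = 1.894.
⟨E⟩ = Σ Eᵢ e^(−Eᵢ/kT) / Z = (0·1.000 + 55.0·0.5952 + 128·0.2988) / 1.894 = 37 meV.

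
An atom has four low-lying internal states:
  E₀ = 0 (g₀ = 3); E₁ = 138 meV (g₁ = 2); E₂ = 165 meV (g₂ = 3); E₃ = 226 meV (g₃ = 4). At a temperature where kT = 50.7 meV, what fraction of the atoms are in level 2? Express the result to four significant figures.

Eᵢ/kT = 0, 2.72189, 3.25444, 4.45759.
Z = Σ gᵢe^(−Eᵢ/kT) = 3·e^(−0) + 2·e^(−2.72189) + 3·e^(−3.25444) + 4·e^(−4.45759) = 3.00000 + 0.131501 + 0.115807 + 0.0463610 = 3.29367.
P₂ = g₂ e^(−E₂/kT) / Z = 0.115807/3.29367 = 0.03516.

0.03516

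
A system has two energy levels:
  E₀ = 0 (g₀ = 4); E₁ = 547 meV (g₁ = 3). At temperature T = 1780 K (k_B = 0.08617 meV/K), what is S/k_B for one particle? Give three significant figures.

k_BT = 0.08617 × 1780 K = 153.38 meV.
Eᵢ/kT = 0, 3.5663.
Z = Σ gᵢe^(−Eᵢ/kT) = 4·e^(−0) + 3·e^(−3.5663) = 4.0000 + 0.084781 = 4.0848.
⟨E⟩ = Σ EᵢPᵢ = 11.353 meV.
S/k_B = ln Z + ⟨E⟩/kT = ln(4.0848) + 11.353/153.38 = 1.4073 + 0.074019 = 1.48.

1.48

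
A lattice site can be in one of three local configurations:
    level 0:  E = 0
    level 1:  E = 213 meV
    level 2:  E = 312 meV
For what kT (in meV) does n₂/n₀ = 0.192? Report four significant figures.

n₂/n₀ = exp[−(E₂−E₀)/kT] = 0.192.
⇒ (E₂−E₀)/kT = ln(1/0.192) = ln(5.20833) = 1.65026.
kT = 312 meV / 1.65026 = 189.1 meV.

189.1 meV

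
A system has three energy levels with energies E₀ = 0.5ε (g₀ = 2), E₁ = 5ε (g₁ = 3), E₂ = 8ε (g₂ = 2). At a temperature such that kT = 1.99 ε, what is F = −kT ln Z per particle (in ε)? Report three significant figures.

Eᵢ/kT = 0.25126, 2.5126, 4.0201.
Z = Σ gᵢe^(−Eᵢ/kT) = 2·e^(−0.25126) + 3·e^(−2.5126) + 2·e^(−4.0201) = 1.5556 + 0.24317 + 0.035902 = 1.8347.
F = −kT ln Z = −1.99 × ln(1.8347) = −1.99 × 0.60688 = -1.21 ε.

-1.21 ε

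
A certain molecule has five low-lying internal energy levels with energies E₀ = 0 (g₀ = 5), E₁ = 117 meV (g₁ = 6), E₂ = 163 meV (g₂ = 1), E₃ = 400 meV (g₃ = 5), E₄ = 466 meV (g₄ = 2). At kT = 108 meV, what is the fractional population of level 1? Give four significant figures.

0.2744

Eᵢ/kT = 0, 1.08333, 1.50926, 3.70370, 4.31481.
Z = Σ gᵢe^(−Eᵢ/kT) = 5·e^(−0) + 6·e^(−1.08333) + 1·e^(−1.50926) + 5·e^(−3.70370) + 2·e^(−4.31481) = 5.00000 + 2.03080 + 0.221074 + 0.123161 + 0.0267382 = 7.40177.
P₁ = g₁ e^(−E₁/kT) / Z = 2.03080/7.40177 = 0.2744.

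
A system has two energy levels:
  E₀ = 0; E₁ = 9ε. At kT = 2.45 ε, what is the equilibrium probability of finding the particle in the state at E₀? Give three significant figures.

Eᵢ/kT = 0, 3.6735.
Z = Σ e^(−Eᵢ/kT) = e^(−0) + e^(−3.6735) = 1.0000 + 0.025387 = 1.0254.
P₀ = e^(−E₀/kT) / Z = 1.0000/1.0254 = 0.975.

0.975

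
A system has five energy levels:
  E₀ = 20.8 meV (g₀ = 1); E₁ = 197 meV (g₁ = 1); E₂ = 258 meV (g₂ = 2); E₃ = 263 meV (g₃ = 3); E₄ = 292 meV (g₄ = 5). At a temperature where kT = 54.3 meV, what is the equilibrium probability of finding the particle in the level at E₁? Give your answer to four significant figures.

Eᵢ/kT = 0.383057, 3.62799, 4.75138, 4.84346, 5.37753.
Z = Σ gᵢe^(−Eᵢ/kT) = 1·e^(−0.383057) + 1·e^(−3.62799) + 2·e^(−4.75138) + 3·e^(−4.84346) + 5·e^(−5.37753) = 0.681774 + 0.0265695 + 0.0172795 + 0.0236392 + 0.0230961 = 0.772358.
P₁ = g₁ e^(−E₁/kT) / Z = 0.0265695/0.772358 = 0.03440.

0.03440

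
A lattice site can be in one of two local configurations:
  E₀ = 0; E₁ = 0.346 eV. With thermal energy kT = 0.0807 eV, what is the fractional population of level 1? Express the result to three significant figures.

0.0136

Eᵢ/kT = 0, 4.2875.
Z = Σ e^(−Eᵢ/kT) = e^(−0) + e^(−4.2875) = 1.0000 + 0.013739 = 1.0137.
P₁ = e^(−E₁/kT) / Z = 0.013739/1.0137 = 0.0136.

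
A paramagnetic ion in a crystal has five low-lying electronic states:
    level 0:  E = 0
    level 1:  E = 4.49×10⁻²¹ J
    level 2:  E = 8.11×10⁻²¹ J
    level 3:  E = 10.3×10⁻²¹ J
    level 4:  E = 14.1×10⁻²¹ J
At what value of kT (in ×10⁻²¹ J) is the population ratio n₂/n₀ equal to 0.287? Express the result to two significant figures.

n₂/n₀ = exp[−(E₂−E₀)/kT] = 0.287.
⇒ (E₂−E₀)/kT = ln(1/0.287) = ln(3.484) = 1.248.
kT = 8.11 ×10⁻²¹ J / 1.248 = 6.5 ×10⁻²¹ J.

6.5 ×10⁻²¹ J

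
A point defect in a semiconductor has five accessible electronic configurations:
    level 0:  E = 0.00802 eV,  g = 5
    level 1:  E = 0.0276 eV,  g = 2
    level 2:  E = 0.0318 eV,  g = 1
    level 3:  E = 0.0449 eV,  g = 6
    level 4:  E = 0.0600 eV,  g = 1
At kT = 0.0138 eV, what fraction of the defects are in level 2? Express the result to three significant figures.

Eᵢ/kT = 0.58116, 2.0000, 2.3043, 3.2536, 4.3478.
Z = Σ gᵢe^(−Eᵢ/kT) = 5·e^(−0.58116) + 2·e^(−2.0000) + 1·e^(−2.3043) + 6·e^(−3.2536) + 1·e^(−4.3478) = 2.7962 + 0.27067 + 0.099829 + 0.23181 + 0.012935 = 3.4114.
P₂ = g₂ e^(−E₂/kT) / Z = 0.099829/3.4114 = 0.0293.

0.0293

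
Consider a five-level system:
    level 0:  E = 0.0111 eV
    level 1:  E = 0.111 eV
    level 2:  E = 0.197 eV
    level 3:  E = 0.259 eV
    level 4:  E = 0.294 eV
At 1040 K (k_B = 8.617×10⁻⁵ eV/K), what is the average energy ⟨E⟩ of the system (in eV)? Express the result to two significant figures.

0.065 eV

k_BT = 8.617×10⁻⁵ × 1040 K = 0.08962 eV.
Eᵢ/kT = 0.1239, 1.239, 2.198, 2.890, 3.281.
Z = Σ e^(−Eᵢ/kT) = e^(−0.1239) + e^(−1.239) + e^(−2.198) + e^(−2.890) + e^(−3.281) = 0.8835 + 0.2897 + 0.1110 + 0.05558 + 0.03759 = 1.377.
⟨E⟩ = Σ Eᵢ e^(−Eᵢ/kT) / Z = (0.0111·0.8835 + 0.111·0.2897 + 0.197·0.1110 + 0.259·0.05558 + 0.294·0.03759) / 1.377 = 0.065 eV.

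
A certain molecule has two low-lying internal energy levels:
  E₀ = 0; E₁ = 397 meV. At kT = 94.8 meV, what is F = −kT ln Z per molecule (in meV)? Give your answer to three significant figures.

Eᵢ/kT = 0, 4.1878.
Z = Σ e^(−Eᵢ/kT) = e^(−0) + e^(−4.1878) = 1.0000 + 0.015180 = 1.0152.
F = −kT ln Z = −94.8 × ln(1.0152) = −94.8 × 0.015086 = -1.43 meV.

-1.43 meV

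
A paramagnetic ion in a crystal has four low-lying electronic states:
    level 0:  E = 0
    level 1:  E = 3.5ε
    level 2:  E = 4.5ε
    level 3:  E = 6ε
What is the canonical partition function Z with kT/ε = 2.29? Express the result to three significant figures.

Z = 1.43

Eᵢ/kT = 0, 1.5284, 1.9651, 2.6201.
Z = Σ e^(−Eᵢ/kT) = e^(−0) + e^(−1.5284) + e^(−1.9651) + e^(−2.6201) = 1.0000 + 0.21688 + 0.14014 + 0.072796 = 1.4298.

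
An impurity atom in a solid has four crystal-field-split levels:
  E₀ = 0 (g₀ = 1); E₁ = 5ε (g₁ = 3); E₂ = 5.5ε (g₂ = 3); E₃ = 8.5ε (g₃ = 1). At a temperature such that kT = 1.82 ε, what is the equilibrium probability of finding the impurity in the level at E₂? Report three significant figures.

0.108

Eᵢ/kT = 0, 2.7473, 3.0220, 4.6703.
Z = Σ gᵢe^(−Eᵢ/kT) = 1·e^(−0) + 3·e^(−2.7473) + 3·e^(−3.0220) + 1·e^(−4.6703) = 1.0000 + 0.19230 + 0.14611 + 0.0093695 = 1.3478.
P₂ = g₂ e^(−E₂/kT) / Z = 0.14611/1.3478 = 0.108.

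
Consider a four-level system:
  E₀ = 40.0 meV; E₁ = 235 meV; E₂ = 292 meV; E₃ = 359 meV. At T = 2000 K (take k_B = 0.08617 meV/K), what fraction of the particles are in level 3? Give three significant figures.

k_BT = 0.08617 × 2000 K = 172.34 meV.
Eᵢ/kT = 0.23210, 1.3636, 1.6943, 2.0831.
Z = Σ e^(−Eᵢ/kT) = e^(−0.23210) + e^(−1.3636) + e^(−1.6943) + e^(−2.0831) = 0.79287 + 0.25574 + 0.18373 + 0.12454 = 1.3569.
P₃ = e^(−E₃/kT) / Z = 0.12454/1.3569 = 0.0918.

0.0918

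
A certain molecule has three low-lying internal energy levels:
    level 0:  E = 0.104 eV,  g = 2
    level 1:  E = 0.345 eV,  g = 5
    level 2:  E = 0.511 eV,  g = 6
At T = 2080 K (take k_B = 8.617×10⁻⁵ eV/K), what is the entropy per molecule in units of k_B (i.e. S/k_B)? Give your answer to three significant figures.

k_BT = 8.617×10⁻⁵ × 2080 K = 0.17923 eV.
Eᵢ/kT = 0.58026, 1.9249, 2.8511.
Z = Σ gᵢe^(−Eᵢ/kT) = 2·e^(−0.58026) + 5·e^(−1.9249) + 6·e^(−2.8511) = 1.1195 + 0.72945 + 0.34668 = 2.1956.
⟨E⟩ = Σ EᵢPᵢ = 0.24833 eV.
S/k_B = ln Z + ⟨E⟩/kT = ln(2.1956) + 0.24833/0.17923 = 0.78646 + 1.3855 = 2.17.

2.17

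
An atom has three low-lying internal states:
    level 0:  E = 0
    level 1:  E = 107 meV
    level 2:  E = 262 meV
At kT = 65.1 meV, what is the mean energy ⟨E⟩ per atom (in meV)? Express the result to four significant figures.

20.94 meV

Eᵢ/kT = 0, 1.64363, 4.02458.
Z = Σ e^(−Eᵢ/kT) = e^(−0) + e^(−1.64363) + e^(−4.02458) = 1.00000 + 0.193277 + 0.0178709 = 1.21115.
⟨E⟩ = Σ Eᵢ e^(−Eᵢ/kT) / Z = (0·1.00000 + 107·0.193277 + 262·0.0178709) / 1.21115 = 20.94 meV.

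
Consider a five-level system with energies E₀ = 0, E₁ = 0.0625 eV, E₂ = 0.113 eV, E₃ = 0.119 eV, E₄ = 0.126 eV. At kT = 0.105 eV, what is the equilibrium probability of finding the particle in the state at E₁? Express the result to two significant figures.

Eᵢ/kT = 0, 0.5952, 1.076, 1.133, 1.200.
Z = Σ e^(−Eᵢ/kT) = e^(−0) + e^(−0.5952) + e^(−1.076) + e^(−1.133) + e^(−1.200) = 1.000 + 0.5515 + 0.3410 + 0.3221 + 0.3012 = 2.516.
P₁ = e^(−E₁/kT) / Z = 0.5515/2.516 = 0.22.

0.22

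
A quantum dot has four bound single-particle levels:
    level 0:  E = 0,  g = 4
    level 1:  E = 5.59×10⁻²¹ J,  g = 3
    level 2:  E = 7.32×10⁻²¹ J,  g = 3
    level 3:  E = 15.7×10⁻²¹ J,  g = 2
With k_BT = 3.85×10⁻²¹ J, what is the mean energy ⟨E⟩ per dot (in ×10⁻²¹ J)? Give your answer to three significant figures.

Eᵢ/kT = 0, 1.4519, 1.9013, 4.0779.
Z = Σ gᵢe^(−Eᵢ/kT) = 4·e^(−0) + 3·e^(−1.4519) + 3·e^(−1.9013) + 2·e^(−4.0779) = 4.0000 + 0.70238 + 0.44812 + 0.033886 = 5.1844.
⟨E⟩ = Σ Eᵢ gᵢe^(−Eᵢ/kT) / Z = (0·4.0000 + 5.59·0.70238 + 7.32·0.44812 + 15.7·0.033886) / 5.1844 = 1.49 ×10⁻²¹ J.

1.49 ×10⁻²¹ J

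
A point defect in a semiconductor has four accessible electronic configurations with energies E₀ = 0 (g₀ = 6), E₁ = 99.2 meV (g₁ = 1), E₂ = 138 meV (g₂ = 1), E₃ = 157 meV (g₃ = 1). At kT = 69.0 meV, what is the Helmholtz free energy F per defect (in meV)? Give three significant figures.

-129 meV

Eᵢ/kT = 0, 1.4377, 2.0000, 2.2754.
Z = Σ gᵢe^(−Eᵢ/kT) = 6·e^(−0) + 1·e^(−1.4377) + 1·e^(−2.0000) + 1·e^(−2.2754) = 6.0000 + 0.23747 + 0.13534 + 0.10276 = 6.4756.
F = −kT ln Z = −69.0 × ln(6.4756) = −69.0 × 1.8680 = -129 meV.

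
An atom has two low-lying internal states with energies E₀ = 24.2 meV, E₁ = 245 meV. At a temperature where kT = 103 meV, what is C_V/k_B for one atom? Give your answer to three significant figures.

0.432

Eᵢ/kT = 0.23495, 2.3786.
Z = Σ e^(−Eᵢ/kT) = e^(−0.23495) + e^(−2.3786) = 0.79061 + 0.092680 = 0.88329.
⟨E⟩ = 47.368 meV, ⟨E²⟩ = 6822.4 meV².
C_V/k_B = (⟨E²⟩ − ⟨E⟩²)/(kT)² = (6822.4 − 2243.7)/10609 = 0.432.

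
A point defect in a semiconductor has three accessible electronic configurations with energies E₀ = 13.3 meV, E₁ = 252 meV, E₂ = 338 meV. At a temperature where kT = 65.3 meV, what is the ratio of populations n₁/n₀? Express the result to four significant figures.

0.02585

n₁/n₀ = exp[−(E₁−E₀)/kT] = exp(−(238.7 meV)/(65.3 meV)) = exp(-3.65544) = 0.02585.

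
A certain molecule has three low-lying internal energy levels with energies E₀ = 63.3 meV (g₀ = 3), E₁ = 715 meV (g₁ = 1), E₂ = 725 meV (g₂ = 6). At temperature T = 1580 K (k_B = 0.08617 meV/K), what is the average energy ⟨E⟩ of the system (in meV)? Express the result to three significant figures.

k_BT = 0.08617 × 1580 K = 136.15 meV.
Eᵢ/kT = 0.46493, 5.2516, 5.3250.
Z = Σ gᵢe^(−Eᵢ/kT) = 3·e^(−0.46493) + 1·e^(−5.2516) + 6·e^(−5.3250) = 1.8845 + 0.0052391 + 0.029210 = 1.9189.
⟨E⟩ = Σ Eᵢ gᵢe^(−Eᵢ/kT) / Z = (63.3·1.8845 + 715·0.0052391 + 725·0.029210) / 1.9189 = 75.2 meV.

75.2 meV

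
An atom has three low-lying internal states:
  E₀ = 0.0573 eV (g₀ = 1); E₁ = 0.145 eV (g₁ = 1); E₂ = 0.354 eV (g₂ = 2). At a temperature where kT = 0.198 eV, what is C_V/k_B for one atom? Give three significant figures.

Eᵢ/kT = 0.28939, 0.73232, 1.7879.
Z = Σ gᵢe^(−Eᵢ/kT) = 1·e^(−0.28939) + 1·e^(−0.73232) + 2·e^(−1.7879) = 0.74872 + 0.48079 + 0.33462 = 1.5641.
⟨E⟩ = 0.14773 eV, ⟨E²⟩ = 0.034844 eV².
C_V/k_B = (⟨E²⟩ − ⟨E⟩²)/(kT)² = (0.034844 − 0.021824)/0.039204 = 0.332.

0.332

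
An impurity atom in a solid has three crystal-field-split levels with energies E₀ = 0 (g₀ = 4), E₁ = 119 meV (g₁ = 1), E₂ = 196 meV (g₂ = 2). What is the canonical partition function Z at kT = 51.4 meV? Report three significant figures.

Z = 4.14

Eᵢ/kT = 0, 2.3152, 3.8132.
Z = Σ gᵢe^(−Eᵢ/kT) = 4·e^(−0) + 1·e^(−2.3152) + 2·e^(−3.8132) = 4.0000 + 0.098746 + 0.044155 = 4.1429.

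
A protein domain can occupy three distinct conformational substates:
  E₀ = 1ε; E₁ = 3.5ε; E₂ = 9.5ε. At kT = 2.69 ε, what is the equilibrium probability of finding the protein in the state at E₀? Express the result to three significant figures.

Eᵢ/kT = 0.37175, 1.3011, 3.5316.
Z = Σ e^(−Eᵢ/kT) = e^(−0.37175) + e^(−1.3011) + e^(−3.5316) = 0.68953 + 0.27223 + 0.029258 = 0.99102.
P₀ = e^(−E₀/kT) / Z = 0.68953/0.99102 = 0.696.

0.696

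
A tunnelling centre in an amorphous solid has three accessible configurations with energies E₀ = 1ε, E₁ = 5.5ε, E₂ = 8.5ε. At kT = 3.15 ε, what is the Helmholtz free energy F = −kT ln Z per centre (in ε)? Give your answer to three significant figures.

0.0967 ε

Eᵢ/kT = 0.31746, 1.7460, 2.6984.
Z = Σ e^(−Eᵢ/kT) = e^(−0.31746) + e^(−1.7460) + e^(−2.6984) = 0.72800 + 0.17447 + 0.067313 = 0.96978.
F = −kT ln Z = −3.15 × ln(0.96978) = −3.15 × -0.030686 = 0.0967 ε.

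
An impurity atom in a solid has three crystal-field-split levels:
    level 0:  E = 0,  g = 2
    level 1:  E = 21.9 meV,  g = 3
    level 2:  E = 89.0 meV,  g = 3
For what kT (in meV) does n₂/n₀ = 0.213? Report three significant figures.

n₂/n₀ = (g₂/g₀) exp[−(E₂−E₀)/kT] = 0.213.
⇒ (E₂−E₀)/kT = ln((3/2)/0.213) = ln(7.0423) = 1.9519.
kT = 89.0 meV / 1.9519 = 45.6 meV.

45.6 meV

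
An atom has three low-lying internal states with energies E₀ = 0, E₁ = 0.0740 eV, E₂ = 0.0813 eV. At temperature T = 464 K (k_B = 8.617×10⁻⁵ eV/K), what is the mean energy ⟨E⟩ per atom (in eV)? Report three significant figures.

0.0173 eV

k_BT = 8.617×10⁻⁵ × 464 K = 0.039983 eV.
Eᵢ/kT = 0, 1.8508, 2.0334.
Z = Σ e^(−Eᵢ/kT) = e^(−0) + e^(−1.8508) + e^(−2.0334) = 1.0000 + 0.15711 + 0.13089 = 1.2880.
⟨E⟩ = Σ Eᵢ e^(−Eᵢ/kT) / Z = (0·1.0000 + 0.0740·0.15711 + 0.0813·0.13089) / 1.2880 = 0.0173 eV.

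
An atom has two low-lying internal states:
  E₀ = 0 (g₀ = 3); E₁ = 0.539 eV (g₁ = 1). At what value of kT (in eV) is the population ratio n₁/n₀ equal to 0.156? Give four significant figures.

n₁/n₀ = (g₁/g₀) exp[−(E₁−E₀)/kT] = 0.156.
⇒ (E₁−E₀)/kT = ln((1/3)/0.156) = ln(2.13675) = 0.759286.
kT = 0.539 eV / 0.759286 = 0.7099 eV.

0.7099 eV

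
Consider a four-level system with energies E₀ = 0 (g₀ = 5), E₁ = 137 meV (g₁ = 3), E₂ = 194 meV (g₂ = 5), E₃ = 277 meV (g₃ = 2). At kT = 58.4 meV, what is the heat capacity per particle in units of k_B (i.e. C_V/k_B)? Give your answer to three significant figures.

0.662

Eᵢ/kT = 0, 2.3459, 3.3219, 4.7432.
Z = Σ gᵢe^(−Eᵢ/kT) = 5·e^(−0) + 3·e^(−2.3459) + 5·e^(−3.3219) + 2·e^(−4.7432) = 5.0000 + 0.28728 + 0.18042 + 0.017421 = 5.4851.
⟨E⟩ = 14.436 meV, ⟨E²⟩ = 2464.7 meV².
C_V/k_B = (⟨E²⟩ − ⟨E⟩²)/(kT)² = (2464.7 − 208.40)/3410.6 = 0.662.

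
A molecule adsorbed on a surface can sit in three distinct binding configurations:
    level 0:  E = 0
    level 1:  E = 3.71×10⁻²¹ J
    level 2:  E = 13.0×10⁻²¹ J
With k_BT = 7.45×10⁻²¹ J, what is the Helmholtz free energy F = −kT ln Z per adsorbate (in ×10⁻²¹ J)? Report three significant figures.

-4.31 ×10⁻²¹ J

Eᵢ/kT = 0, 0.49799, 1.7450.
Z = Σ e^(−Eᵢ/kT) = e^(−0) + e^(−0.49799) + e^(−1.7450) = 1.0000 + 0.60775 + 0.17464 = 1.7824.
F = −kT ln Z = −7.45 × ln(1.7824) = −7.45 × 0.57796 = -4.31 ×10⁻²¹ J.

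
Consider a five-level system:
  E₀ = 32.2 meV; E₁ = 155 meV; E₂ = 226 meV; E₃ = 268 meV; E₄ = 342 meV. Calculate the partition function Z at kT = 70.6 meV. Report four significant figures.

Eᵢ/kT = 0.456091, 2.19547, 3.20113, 3.79603, 4.84419.
Z = Σ e^(−Eᵢ/kT) = e^(−0.456091) + e^(−2.19547) + e^(−3.20113) + e^(−3.79603) + e^(−4.84419) = 0.633756 + 0.111306 + 0.0407162 + 0.0224598 + 0.00787399 = 0.816112.

Z = 0.8161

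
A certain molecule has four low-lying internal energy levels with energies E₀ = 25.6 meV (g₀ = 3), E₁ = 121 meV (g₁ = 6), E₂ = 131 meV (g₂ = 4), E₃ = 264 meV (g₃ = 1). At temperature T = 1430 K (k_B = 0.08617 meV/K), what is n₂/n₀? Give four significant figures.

k_BT = 0.08617 × 1430 K = 123.223 meV.
n₂/n₀ = (g₂/g₀) exp[−(E₂−E₀)/kT] = (4/3) × exp(−(105.4 meV)/(123.223 meV)) = (4/3) × exp(-0.855360) = 0.5668.

0.5668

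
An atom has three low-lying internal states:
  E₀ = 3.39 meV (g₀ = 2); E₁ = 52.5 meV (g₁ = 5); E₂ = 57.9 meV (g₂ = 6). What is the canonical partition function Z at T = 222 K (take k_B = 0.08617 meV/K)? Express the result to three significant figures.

Z = 2.29

k_BT = 0.08617 × 222 K = 19.130 meV.
Eᵢ/kT = 0.17721, 2.7444, 3.0267.
Z = Σ gᵢe^(−Eᵢ/kT) = 2·e^(−0.17721) + 5·e^(−2.7444) + 6·e^(−3.0267) = 1.6752 + 0.32143 + 0.29085 = 2.2875.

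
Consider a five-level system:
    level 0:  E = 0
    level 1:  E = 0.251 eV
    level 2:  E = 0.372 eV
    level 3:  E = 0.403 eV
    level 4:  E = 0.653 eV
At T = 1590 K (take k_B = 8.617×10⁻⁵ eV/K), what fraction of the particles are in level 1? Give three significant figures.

0.124

k_BT = 8.617×10⁻⁵ × 1590 K = 0.13701 eV.
Eᵢ/kT = 0, 1.8320, 2.7151, 2.9414, 4.7661.
Z = Σ e^(−Eᵢ/kT) = e^(−0) + e^(−1.8320) + e^(−2.7151) + e^(−2.9414) + e^(−4.7661) = 1.0000 + 0.16009 + 0.066198 + 0.052792 + 0.0085135 = 1.2876.
P₁ = e^(−E₁/kT) / Z = 0.16009/1.2876 = 0.124.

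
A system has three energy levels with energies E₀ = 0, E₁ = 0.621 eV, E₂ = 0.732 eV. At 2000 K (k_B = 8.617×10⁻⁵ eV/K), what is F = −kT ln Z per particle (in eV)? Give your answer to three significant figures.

-0.00701 eV

k_BT = 8.617×10⁻⁵ × 2000 K = 0.17234 eV.
Eᵢ/kT = 0, 3.6033, 4.2474.
Z = Σ e^(−Eᵢ/kT) = e^(−0) + e^(−3.6033) + e^(−4.2474) = 1.0000 + 0.027234 + 0.014301 = 1.0415.
F = −kT ln Z = −0.17234 × ln(1.0415) = −0.17234 × 0.040662 = -0.00701 eV.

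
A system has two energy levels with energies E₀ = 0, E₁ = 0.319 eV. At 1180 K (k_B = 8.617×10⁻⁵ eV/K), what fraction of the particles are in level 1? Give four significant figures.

0.04160

k_BT = 8.617×10⁻⁵ × 1180 K = 0.101681 eV.
Eᵢ/kT = 0, 3.13726.
Z = Σ e^(−Eᵢ/kT) = e^(−0) + e^(−3.13726) = 1.00000 + 0.0434016 = 1.04340.
P₁ = e^(−E₁/kT) / Z = 0.0434016/1.04340 = 0.04160.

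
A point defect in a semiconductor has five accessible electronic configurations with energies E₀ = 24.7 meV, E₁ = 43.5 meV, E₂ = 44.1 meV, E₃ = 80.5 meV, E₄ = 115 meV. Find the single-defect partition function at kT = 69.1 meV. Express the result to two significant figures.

Eᵢ/kT = 0.3575, 0.6295, 0.6382, 1.165, 1.664.
Z = Σ e^(−Eᵢ/kT) = e^(−0.3575) + e^(−0.6295) + e^(−0.6382) + e^(−1.165) + e^(−1.664) = 0.6994 + 0.5329 + 0.5282 + 0.3119 + 0.1894 = 2.262.

Z = 2.3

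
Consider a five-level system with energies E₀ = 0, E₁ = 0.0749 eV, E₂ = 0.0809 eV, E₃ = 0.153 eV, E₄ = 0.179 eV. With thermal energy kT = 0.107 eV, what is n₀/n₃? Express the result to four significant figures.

4.178

n₀/n₃ = exp[−(E₀−E₃)/kT] = exp(−(-0.153 eV)/(0.107 eV)) = exp(1.42991) = 4.178.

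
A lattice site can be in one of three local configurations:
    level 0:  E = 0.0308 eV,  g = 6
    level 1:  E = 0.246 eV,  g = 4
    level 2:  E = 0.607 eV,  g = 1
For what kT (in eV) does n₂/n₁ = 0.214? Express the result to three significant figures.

n₂/n₁ = (g₂/g₁) exp[−(E₂−E₁)/kT] = 0.214.
⇒ (E₂−E₁)/kT = ln((1/4)/0.214) = ln(1.1682) = 0.15546.
kT = 0.361 eV / 0.15546 = 2.32 eV.

2.32 eV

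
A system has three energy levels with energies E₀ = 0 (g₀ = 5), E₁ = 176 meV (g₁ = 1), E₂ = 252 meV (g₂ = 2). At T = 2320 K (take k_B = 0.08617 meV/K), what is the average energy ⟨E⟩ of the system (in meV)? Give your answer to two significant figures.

36 meV

k_BT = 0.08617 × 2320 K = 199.9 meV.
Eᵢ/kT = 0, 0.8804, 1.261.
Z = Σ gᵢe^(−Eᵢ/kT) = 5·e^(−0) + 1·e^(−0.8804) + 2·e^(−1.261) = 5.000 + 0.4146 + 0.5667 = 5.981.
⟨E⟩ = Σ Eᵢ gᵢe^(−Eᵢ/kT) / Z = (0·5.000 + 176·0.4146 + 252·0.5667) / 5.981 = 36 meV.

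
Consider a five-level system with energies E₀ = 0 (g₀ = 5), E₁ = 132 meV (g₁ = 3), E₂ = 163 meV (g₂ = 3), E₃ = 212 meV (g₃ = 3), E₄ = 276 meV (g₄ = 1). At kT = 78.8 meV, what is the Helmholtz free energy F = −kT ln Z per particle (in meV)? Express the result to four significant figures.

Eᵢ/kT = 0, 1.67513, 2.06853, 2.69036, 3.50254.
Z = Σ gᵢe^(−Eᵢ/kT) = 5·e^(−0) + 3·e^(−1.67513) + 3·e^(−2.06853) + 3·e^(−2.69036) + 1·e^(−3.50254) = 5.00000 + 0.561851 + 0.379114 + 0.203570 + 0.0301208 = 6.17466.
F = −kT ln Z = −78.8 × ln(6.17466) = −78.8 × 1.82045 = -143.5 meV.

-143.5 meV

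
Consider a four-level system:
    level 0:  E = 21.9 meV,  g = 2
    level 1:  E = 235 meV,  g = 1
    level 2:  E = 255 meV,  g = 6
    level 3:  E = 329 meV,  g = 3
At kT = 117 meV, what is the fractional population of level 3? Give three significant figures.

Eᵢ/kT = 0.18718, 2.0085, 2.1795, 2.8120.
Z = Σ gᵢe^(−Eᵢ/kT) = 2·e^(−0.18718) + 1·e^(−2.0085) + 6·e^(−2.1795) + 3·e^(−2.8120) = 1.6586 + 0.13419 + 0.67859 + 0.18025 = 2.6516.
P₃ = g₃ e^(−E₃/kT) / Z = 0.18025/2.6516 = 0.0680.

0.0680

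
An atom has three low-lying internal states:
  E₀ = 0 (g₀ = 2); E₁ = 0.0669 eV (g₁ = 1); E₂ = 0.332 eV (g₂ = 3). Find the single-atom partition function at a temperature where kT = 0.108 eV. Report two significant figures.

Z = 2.7

Eᵢ/kT = 0, 0.6194, 3.074.
Z = Σ gᵢe^(−Eᵢ/kT) = 2·e^(−0) + 1·e^(−0.6194) + 3·e^(−3.074) = 2.000 + 0.5383 + 0.1387 = 2.677.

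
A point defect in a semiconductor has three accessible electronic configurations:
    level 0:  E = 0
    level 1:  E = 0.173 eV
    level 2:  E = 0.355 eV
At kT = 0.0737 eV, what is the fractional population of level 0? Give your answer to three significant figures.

Eᵢ/kT = 0, 2.3474, 4.8168.
Z = Σ e^(−Eᵢ/kT) = e^(−0) + e^(−2.3474) + e^(−4.8168) = 1.0000 + 0.095617 + 0.0080926 = 1.1037.
P₀ = e^(−E₀/kT) / Z = 1.0000/1.1037 = 0.906.

0.906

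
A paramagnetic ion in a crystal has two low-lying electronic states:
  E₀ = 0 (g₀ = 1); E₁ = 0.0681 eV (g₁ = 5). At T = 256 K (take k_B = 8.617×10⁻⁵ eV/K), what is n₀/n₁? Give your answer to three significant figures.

k_BT = 8.617×10⁻⁵ × 256 K = 0.022060 eV.
n₀/n₁ = (g₀/g₁) exp[−(E₀−E₁)/kT] = (1/5) × exp(−(-0.0681 eV)/(0.022060 eV)) = (1/5) × exp(3.0870) = 4.38.

4.38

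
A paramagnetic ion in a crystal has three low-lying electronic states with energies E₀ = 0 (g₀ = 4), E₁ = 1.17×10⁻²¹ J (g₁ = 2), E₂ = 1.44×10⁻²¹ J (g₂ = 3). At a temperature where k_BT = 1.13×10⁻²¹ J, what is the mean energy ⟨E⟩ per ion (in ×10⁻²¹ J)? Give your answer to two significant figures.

0.37 ×10⁻²¹ J

Eᵢ/kT = 0, 1.035, 1.274.
Z = Σ gᵢe^(−Eᵢ/kT) = 4·e^(−0) + 2·e^(−1.035) + 3·e^(−1.274) = 4.000 + 0.7105 + 0.8391 = 5.550.
⟨E⟩ = Σ Eᵢ gᵢe^(−Eᵢ/kT) / Z = (0·4.000 + 1.17·0.7105 + 1.44·0.8391) / 5.550 = 0.37 ×10⁻²¹ J.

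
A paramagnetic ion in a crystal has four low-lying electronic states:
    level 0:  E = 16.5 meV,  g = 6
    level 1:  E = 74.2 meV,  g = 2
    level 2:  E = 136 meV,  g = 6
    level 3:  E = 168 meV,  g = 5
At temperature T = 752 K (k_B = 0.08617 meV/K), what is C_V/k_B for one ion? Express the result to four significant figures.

k_BT = 0.08617 × 752 K = 64.7998 meV.
Eᵢ/kT = 0.254630, 1.14507, 2.09877, 2.59260.
Z = Σ gᵢe^(−Eᵢ/kT) = 6·e^(−0.254630) + 2·e^(−1.14507) + 6·e^(−2.09877) + 5·e^(−2.59260) = 4.65122 + 0.636403 + 0.735643 + 0.374126 = 6.39739.
⟨E⟩ = 44.8412 meV, ⟨E²⟩ = 4523.08 meV².
C_V/k_B = (⟨E²⟩ − ⟨E⟩²)/(kT)² = (4523.08 − 2010.73)/4199.01 = 0.5983.

0.5983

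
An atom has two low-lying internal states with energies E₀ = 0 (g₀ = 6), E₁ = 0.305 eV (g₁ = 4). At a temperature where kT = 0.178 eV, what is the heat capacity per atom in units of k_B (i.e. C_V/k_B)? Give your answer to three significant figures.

Eᵢ/kT = 0, 1.7135.
Z = Σ gᵢe^(−Eᵢ/kT) = 6·e^(−0) + 4·e^(−1.7135) = 6.0000 + 0.72094 = 6.7209.
⟨E⟩ = 0.032717 eV, ⟨E²⟩ = 0.0099786 eV².
C_V/k_B = (⟨E²⟩ − ⟨E⟩²)/(kT)² = (0.0099786 − 0.0010704)/0.031684 = 0.281.

0.281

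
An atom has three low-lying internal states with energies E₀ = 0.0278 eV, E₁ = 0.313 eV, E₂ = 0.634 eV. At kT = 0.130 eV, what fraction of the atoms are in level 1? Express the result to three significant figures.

Eᵢ/kT = 0.21385, 2.4077, 4.8769.
Z = Σ e^(−Eᵢ/kT) = e^(−0.21385) + e^(−2.4077) + e^(−4.8769) = 0.80747 + 0.090022 + 0.0076206 = 0.90511.
P₁ = e^(−E₁/kT) / Z = 0.090022/0.90511 = 0.0995.

0.0995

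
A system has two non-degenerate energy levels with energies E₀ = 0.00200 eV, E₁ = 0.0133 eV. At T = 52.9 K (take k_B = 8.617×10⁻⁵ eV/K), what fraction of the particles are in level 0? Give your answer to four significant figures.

0.9227

k_BT = 8.617×10⁻⁵ × 52.9 K = 0.00455839 eV.
Eᵢ/kT = 0.438751, 2.91770.
Z = Σ e^(−Eᵢ/kT) = e^(−0.438751) + e^(−2.91770) = 0.644841 + 0.0540579 = 0.698899.
P₀ = e^(−E₀/kT) / Z = 0.644841/0.698899 = 0.9227.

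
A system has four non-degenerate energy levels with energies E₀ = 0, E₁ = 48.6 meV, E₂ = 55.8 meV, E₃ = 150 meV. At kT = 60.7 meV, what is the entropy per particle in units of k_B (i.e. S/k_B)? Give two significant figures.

1.1

Eᵢ/kT = 0, 0.8007, 0.9193, 2.471.
Z = Σ e^(−Eᵢ/kT) = e^(−0) + e^(−0.8007) + e^(−0.9193) + e^(−2.471) = 1.000 + 0.4490 + 0.3988 + 0.08450 = 1.932.
⟨E⟩ = Σ EᵢPᵢ = 29.37 meV.
S/k_B = ln Z + ⟨E⟩/kT = ln(1.932) + 29.37/60.7 = 0.6586 + 0.4839 = 1.1.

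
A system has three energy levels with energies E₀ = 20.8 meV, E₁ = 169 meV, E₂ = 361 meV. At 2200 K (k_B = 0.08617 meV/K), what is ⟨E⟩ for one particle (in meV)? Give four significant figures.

97.38 meV

k_BT = 0.08617 × 2200 K = 189.574 meV.
Eᵢ/kT = 0.109720, 0.891472, 1.90427.
Z = Σ e^(−Eᵢ/kT) = e^(−0.109720) + e^(−0.891472) + e^(−1.90427) = 0.896085 + 0.410052 + 0.148931 = 1.45507.
⟨E⟩ = Σ Eᵢ e^(−Eᵢ/kT) / Z = (20.8·0.896085 + 169·0.410052 + 361·0.148931) / 1.45507 = 97.38 meV.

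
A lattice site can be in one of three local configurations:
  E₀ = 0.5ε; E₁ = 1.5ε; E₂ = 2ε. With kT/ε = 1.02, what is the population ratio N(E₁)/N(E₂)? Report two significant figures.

1.6

n₁/n₂ = exp[−(E₁−E₂)/kT] = exp(−(-0.5ε)/(1.02ε)) = exp(0.4902) = 1.6.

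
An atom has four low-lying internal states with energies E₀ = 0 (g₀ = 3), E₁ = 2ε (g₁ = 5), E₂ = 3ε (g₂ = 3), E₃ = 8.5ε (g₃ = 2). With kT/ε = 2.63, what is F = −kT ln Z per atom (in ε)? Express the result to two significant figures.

-4.9 ε

Eᵢ/kT = 0, 0.7605, 1.141, 3.232.
Z = Σ gᵢe^(−Eᵢ/kT) = 3·e^(−0) + 5·e^(−0.7605) + 3·e^(−1.141) + 2·e^(−3.232) = 3.000 + 2.337 + 0.9585 + 0.07896 = 6.374.
F = −kT ln Z = −2.63 × ln(6.374) = −2.63 × 1.852 = -4.9 ε.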